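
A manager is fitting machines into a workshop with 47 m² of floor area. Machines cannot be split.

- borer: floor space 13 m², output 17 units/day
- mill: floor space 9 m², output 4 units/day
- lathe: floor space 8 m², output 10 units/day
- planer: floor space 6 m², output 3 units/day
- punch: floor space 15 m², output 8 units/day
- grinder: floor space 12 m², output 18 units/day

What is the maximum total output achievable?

borer + lathe + planer + grinder: floor space 13 + 8 + 6 + 12 = 39 ≤ 47, output 17 + 10 + 3 + 18 = 48.
borer + mill + lathe + grinder: floor space 13 + 9 + 8 + 12 = 42 ≤ 47, output 17 + 4 + 10 + 18 = 49.
Best is borer, mill, lathe, and grinder with total output 49.

49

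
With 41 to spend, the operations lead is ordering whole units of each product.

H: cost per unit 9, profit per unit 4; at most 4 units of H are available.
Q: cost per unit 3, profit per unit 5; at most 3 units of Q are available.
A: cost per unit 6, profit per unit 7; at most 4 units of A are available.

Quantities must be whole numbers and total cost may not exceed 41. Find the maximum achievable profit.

3×Q and 4×A: cost 33 ≤ 41, profit 3·5 + 4·7 = 43.
1×H, 2×Q, and 4×A: cost 39 ≤ 41, profit 1·4 + 2·5 + 4·7 = 42.
Best is 43.

43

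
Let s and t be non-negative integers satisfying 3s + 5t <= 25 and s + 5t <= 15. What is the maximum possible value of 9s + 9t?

72

The continuous relaxation peaks at (8.33, 0) with value 75.00; rounding to a feasible lattice point costs some objective.
(s,t)=(8,0): 3·8+5·0=24≤25, 1·8+5·0=8≤15, objective 72.
(s,t)=(7,0): 3·7+5·0=21≤25, 1·7+5·0=7≤15, objective 63.
The best lattice point is (8,0), giving 72.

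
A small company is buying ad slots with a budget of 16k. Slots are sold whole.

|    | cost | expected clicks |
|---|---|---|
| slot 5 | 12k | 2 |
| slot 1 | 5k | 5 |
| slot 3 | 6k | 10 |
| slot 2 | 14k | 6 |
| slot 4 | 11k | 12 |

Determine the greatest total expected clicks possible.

slot 1 + slot 4: cost 5 + 11 = 16 ≤ 16, expected clicks 5 + 12 = 17.
slot 1 + slot 3: cost 5 + 6 = 11 ≤ 16, expected clicks 5 + 10 = 15.
slot 4: cost 11 ≤ 16, expected clicks 12.
Best is slot 1 and slot 4 with total expected clicks 17.

17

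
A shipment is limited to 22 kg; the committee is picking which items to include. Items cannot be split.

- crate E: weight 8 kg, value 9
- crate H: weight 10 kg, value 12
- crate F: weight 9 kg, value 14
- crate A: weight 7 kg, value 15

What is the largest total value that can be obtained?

29

Allowing fractional choices, the relaxed optimum would be about 36.2, but items are indivisible.
crate H + crate F: weight 10 + 9 = 19 ≤ 22, value 12 + 14 = 26.
crate H + crate A: weight 10 + 7 = 17 ≤ 22, value 12 + 15 = 27.
crate F + crate A: weight 9 + 7 = 16 ≤ 22, value 14 + 15 = 29.
Best is crate F and crate A with total value 29.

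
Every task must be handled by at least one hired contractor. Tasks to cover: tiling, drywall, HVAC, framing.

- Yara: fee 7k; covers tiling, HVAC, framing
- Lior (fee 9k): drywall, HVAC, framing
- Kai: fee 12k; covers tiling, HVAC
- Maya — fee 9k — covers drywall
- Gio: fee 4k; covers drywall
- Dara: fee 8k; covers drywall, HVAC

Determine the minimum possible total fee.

Choose Yara and Gio: together they cover tiling, drywall, HVAC, framing — every task.
Total fee: 7 + 4 = 11.
No cover costs less than 11.

11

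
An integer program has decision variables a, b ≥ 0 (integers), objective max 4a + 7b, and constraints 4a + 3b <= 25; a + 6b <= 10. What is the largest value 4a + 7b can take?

The continuous relaxation peaks at (5.71, 0.714) with value 27.86; rounding to a feasible lattice point costs some objective.
(a,b)=(6,0): 4·6+3·0=24≤25, 1·6+6·0=6≤10, objective 24.
(a,b)=(4,1): 4·4+3·1=19≤25, 1·4+6·1=10≤10, objective 23.
No feasible integer point exceeds 24.

24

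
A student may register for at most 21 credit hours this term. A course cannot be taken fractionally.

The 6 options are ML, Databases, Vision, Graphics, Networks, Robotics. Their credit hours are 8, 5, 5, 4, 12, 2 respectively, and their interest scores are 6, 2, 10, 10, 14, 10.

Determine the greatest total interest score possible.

36

Take ML, Vision, Graphics, and Robotics: credit hours 8 + 5 + 4 + 2 = 19 ≤ 21, interest score 6 + 10 + 10 + 10 = 36.
No other feasible combination does better.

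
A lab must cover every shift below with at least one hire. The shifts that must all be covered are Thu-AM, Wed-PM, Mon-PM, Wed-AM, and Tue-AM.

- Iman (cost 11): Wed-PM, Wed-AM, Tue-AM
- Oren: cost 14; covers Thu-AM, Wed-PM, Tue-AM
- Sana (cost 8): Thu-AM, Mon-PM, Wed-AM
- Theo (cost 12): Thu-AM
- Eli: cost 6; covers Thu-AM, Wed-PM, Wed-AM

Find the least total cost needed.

The greedy cost-per-new-shift heuristic would pick Eli, Sana, and Iman for 25, but a cheaper cover exists.
Choose Iman and Sana: together they cover Thu-AM, Wed-PM, Mon-PM, Wed-AM, Tue-AM — every shift.
Total cost: 11 + 8 = 19.
No cover costs less than 19.

19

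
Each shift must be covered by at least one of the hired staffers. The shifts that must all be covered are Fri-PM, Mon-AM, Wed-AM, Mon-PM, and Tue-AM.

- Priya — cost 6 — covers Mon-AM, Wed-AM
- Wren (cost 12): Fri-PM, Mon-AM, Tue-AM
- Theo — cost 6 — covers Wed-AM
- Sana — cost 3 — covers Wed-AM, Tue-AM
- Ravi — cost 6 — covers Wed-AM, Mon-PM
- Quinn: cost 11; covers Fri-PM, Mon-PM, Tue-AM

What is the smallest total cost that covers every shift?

The greedy cost-per-new-shift heuristic would pick Sana, Quinn, and Priya for 20, but a cheaper cover exists.
Choose Priya and Quinn: together they cover Fri-PM, Mon-AM, Wed-AM, Mon-PM, Tue-AM — every shift.
Total cost: 6 + 11 = 17.
No cover costs less than 17.

17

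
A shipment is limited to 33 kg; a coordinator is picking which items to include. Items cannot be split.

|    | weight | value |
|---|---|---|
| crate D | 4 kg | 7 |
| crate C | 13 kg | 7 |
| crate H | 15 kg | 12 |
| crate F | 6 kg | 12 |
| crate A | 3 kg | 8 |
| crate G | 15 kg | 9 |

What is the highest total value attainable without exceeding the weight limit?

39

Allowing fractional choices, the relaxed optimum would be about 42.0, but items are indivisible.
crate D + crate H + crate F + crate A: weight 4 + 15 + 6 + 3 = 28 ≤ 33, value 7 + 12 + 12 + 8 = 39.
crate D + crate F + crate A + crate G: weight 4 + 6 + 3 + 15 = 28 ≤ 33, value 7 + 12 + 8 + 9 = 36.
Best is crate D, crate H, crate F, and crate A with total value 39.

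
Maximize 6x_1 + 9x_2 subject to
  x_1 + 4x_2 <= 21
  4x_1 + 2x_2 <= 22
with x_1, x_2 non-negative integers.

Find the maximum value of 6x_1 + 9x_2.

54

The continuous relaxation peaks at (3.29, 4.43) with value 59.57; rounding to a feasible lattice point costs some objective.
(x_1,x_2)=(3,4): 1·3+4·4=19≤21, 4·3+2·4=20≤22, objective 54.
(x_1,x_2)=(4,3): 1·4+4·3=16≤21, 4·4+2·3=22≤22, objective 51.
(x_1,x_2)=(2,4): 1·2+4·4=18≤21, 4·2+2·4=16≤22, objective 48.
Maximum is 54 at (x_1,x_2)=(3,4).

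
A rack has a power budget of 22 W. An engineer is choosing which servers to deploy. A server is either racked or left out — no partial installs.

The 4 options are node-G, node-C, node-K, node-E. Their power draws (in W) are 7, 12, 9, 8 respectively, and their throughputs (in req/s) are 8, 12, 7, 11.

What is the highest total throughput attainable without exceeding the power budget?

Allowing fractional choices, the relaxed optimum would be about 26.0, but servers are indivisible.
node-G + node-E: power draw 7 + 8 = 15 ≤ 22, throughput 8 + 11 = 19.
node-G + node-C: power draw 7 + 12 = 19 ≤ 22, throughput 8 + 12 = 20.
node-C + node-E: power draw 12 + 8 = 20 ≤ 22, throughput 12 + 11 = 23.
Best is node-C and node-E with total throughput 23.

23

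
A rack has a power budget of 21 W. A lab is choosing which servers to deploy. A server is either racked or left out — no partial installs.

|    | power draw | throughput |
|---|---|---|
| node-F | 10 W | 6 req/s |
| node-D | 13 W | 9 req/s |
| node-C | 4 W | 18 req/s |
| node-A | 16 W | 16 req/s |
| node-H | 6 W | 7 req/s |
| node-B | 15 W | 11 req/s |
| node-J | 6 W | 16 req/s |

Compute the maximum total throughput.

Allowing fractional choices, the relaxed optimum would be about 46.0, but servers are indivisible.
node-C + node-J: power draw 4 + 6 = 10 ≤ 21, throughput 18 + 16 = 34.
node-C + node-H + node-J: power draw 4 + 6 + 6 = 16 ≤ 21, throughput 18 + 7 + 16 = 41.
node-F + node-C + node-J: power draw 10 + 4 + 6 = 20 ≤ 21, throughput 6 + 18 + 16 = 40.
Best is node-C, node-H, and node-J with total throughput 41.

41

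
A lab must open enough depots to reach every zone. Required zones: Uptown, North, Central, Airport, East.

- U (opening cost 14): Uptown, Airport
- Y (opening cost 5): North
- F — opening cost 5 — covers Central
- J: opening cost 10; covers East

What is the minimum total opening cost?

34

Choose U, Y, F, and J: together they cover Uptown, North, Central, Airport, East — every zone.
Total opening cost: 14 + 5 + 5 + 10 = 34.
No cover costs less than 34.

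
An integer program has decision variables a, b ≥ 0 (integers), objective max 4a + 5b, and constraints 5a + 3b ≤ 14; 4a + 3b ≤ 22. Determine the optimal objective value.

20

Relaxing integrality, the LP optimum is 23.33 at (a,b) = (0, 4.67), which is not an integer point.
(a,b)=(0,4): 5·0+3·4=12≤14, 4·0+3·4=12≤22, objective 20.
(a,b)=(1,3): 5·1+3·3=14≤14, 4·1+3·3=13≤22, objective 19.
(a,b)=(0,3): 5·0+3·3=9≤14, 4·0+3·3=9≤22, objective 15.
Maximum is 20 at (a,b)=(0,4).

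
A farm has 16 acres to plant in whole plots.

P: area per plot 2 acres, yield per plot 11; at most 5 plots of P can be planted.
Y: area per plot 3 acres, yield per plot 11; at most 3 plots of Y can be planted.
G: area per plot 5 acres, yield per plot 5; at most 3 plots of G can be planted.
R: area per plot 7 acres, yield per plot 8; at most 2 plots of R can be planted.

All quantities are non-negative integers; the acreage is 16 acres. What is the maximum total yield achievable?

77

P has the best ratio (11/2); taking only P gives at most 5×11 = 55 (stopped by the supply cap of 5).
Mixing does better — 5×P and 2×Y: area 16 ≤ 16, yield 5·11 + 2·11 = 77.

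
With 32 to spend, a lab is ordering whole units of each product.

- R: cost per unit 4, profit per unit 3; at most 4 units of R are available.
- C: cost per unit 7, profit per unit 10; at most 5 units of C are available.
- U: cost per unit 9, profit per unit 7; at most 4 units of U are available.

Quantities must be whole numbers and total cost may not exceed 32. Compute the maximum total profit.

Take 1×R and 4×C: cost 32 ≤ 32, profit 1·3 + 4·10 = 43.
No other integer combination yields more.

43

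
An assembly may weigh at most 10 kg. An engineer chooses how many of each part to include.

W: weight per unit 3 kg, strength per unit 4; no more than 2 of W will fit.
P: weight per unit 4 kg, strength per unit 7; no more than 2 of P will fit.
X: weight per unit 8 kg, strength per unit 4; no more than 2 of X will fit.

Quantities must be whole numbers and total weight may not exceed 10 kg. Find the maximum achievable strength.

2×W and 1×P: weight 10 ≤ 10, strength 2·4 + 1·7 = 15.
2×P: weight 8 ≤ 10, strength 2·7 = 14.
Best is 15.

15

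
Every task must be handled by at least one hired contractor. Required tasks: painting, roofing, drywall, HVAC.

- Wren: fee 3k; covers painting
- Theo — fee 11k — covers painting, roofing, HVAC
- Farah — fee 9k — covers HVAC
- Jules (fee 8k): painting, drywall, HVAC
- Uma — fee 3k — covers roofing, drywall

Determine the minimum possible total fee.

11

Choose Jules and Uma: together they cover painting, roofing, drywall, HVAC — every task.
Total fee: 8 + 3 = 11.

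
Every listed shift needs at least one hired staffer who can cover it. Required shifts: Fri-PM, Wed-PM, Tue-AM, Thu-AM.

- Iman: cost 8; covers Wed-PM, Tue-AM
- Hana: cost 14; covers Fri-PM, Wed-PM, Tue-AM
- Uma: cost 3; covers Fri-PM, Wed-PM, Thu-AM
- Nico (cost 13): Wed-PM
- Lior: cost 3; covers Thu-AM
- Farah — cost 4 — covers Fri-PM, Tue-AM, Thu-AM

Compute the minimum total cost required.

Choose Uma and Farah: together they cover Fri-PM, Wed-PM, Tue-AM, Thu-AM — every shift.
Total cost: 3 + 4 = 7.
No cover costs less than 7.

7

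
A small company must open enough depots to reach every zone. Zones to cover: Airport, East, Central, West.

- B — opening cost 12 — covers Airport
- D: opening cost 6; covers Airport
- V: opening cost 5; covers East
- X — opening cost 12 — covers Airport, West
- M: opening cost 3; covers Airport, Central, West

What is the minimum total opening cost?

Choose V and M: together they cover Airport, East, Central, West — every zone.
Total opening cost: 5 + 3 = 8.
No cover costs less than 8.

8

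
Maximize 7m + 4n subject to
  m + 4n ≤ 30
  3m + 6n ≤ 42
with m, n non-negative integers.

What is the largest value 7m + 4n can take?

98

(m,n)=(14,0): 1·14+4·0=14≤30, 3·14+6·0=42≤42, objective 98.
(m,n)=(13,0): 1·13+4·0=13≤30, 3·13+6·0=39≤42, objective 91.
Maximum is 98 at (m,n)=(14,0).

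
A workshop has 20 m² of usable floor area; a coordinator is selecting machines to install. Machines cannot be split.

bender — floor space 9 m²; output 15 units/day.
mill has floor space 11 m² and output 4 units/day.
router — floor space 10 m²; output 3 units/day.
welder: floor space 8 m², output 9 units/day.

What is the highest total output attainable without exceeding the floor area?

Allowing fractional choices, the relaxed optimum would be about 25.1, but machines are indivisible.
bender + router: floor space 9 + 10 = 19 ≤ 20, output 15 + 3 = 18.
bender + welder: floor space 9 + 8 = 17 ≤ 20, output 15 + 9 = 24.
bender + mill: floor space 9 + 11 = 20 ≤ 20, output 15 + 4 = 19.
Best is bender and welder with total output 24.

24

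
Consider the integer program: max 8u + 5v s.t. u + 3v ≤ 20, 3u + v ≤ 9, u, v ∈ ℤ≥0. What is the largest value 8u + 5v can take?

38

Relaxing integrality, the LP optimum is 38.88 at (u,v) = (0.875, 6.38), which is not an integer point.
(u,v)=(1,6): 1·1+3·6=19≤20, 3·1+1·6=9≤9, objective 38.
(u,v)=(1,5): 1·1+3·5=16≤20, 3·1+1·5=8≤9, objective 33.
(u,v)=(0,6): 1·0+3·6=18≤20, 3·0+1·6=6≤9, objective 30.
(u,v)=(0,5): 1·0+3·5=15≤20, 3·0+1·5=5≤9, objective 25.
The best lattice point is (1,6), giving 38.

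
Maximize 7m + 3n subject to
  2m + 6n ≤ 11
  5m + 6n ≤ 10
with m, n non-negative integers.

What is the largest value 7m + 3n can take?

(m,n)=(2,0) is feasible, giving 14.
(m,n)=(1,0) is feasible, giving 7.
No feasible integer point exceeds 14.

14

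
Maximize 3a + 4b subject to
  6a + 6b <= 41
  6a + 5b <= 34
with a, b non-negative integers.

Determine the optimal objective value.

(a,b)=(0,6) is feasible, giving 24.
(a,b)=(1,5) is feasible, giving 23.
The best lattice point is (0,6), giving 24.

24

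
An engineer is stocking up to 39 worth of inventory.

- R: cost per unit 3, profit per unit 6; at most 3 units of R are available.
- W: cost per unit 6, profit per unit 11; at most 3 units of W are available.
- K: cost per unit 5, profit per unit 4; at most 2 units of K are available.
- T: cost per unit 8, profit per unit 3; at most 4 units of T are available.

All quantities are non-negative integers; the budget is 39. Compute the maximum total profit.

This is a bounded integer knapsack.
3×R, 3×W, and 2×K: cost 37 ≤ 39, profit 3·6 + 3·11 + 2·4 = 59.
3×R, 3×W, and 1×K: cost 32 ≤ 39, profit 3·6 + 3·11 + 1·4 = 55.
Best is 59.

59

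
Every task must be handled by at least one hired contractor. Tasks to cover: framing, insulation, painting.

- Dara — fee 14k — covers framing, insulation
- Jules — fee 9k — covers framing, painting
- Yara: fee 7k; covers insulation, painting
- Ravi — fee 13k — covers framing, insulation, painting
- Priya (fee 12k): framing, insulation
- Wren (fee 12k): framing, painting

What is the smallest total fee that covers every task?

13

The greedy cost-per-new-task heuristic would pick Yara and Jules for 16, but a cheaper cover exists.
Ravi alone covers framing, insulation, painting — every task.
Total fee: 13.
No cover costs less than 13.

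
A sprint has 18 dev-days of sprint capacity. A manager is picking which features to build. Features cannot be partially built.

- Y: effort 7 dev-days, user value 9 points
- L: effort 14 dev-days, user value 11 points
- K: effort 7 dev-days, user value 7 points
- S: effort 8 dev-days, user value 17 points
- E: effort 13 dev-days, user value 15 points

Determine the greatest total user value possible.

26

K + S: effort 7 + 8 = 15 ≤ 18, user value 7 + 17 = 24.
Y + S: effort 7 + 8 = 15 ≤ 18, user value 9 + 17 = 26.
Best is Y and S with total user value 26.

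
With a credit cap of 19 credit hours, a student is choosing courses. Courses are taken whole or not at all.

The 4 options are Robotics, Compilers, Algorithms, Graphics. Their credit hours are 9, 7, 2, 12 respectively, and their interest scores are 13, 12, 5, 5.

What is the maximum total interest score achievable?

30

Allowing fractional choices, the relaxed optimum would be about 30.4, but courses are indivisible.
Robotics + Compilers + Algorithms: credit hours 9 + 7 + 2 = 18 ≤ 19, interest score 13 + 12 + 5 = 30.
Robotics + Compilers: credit hours 9 + 7 = 16 ≤ 19, interest score 13 + 12 = 25.
Robotics + Algorithms: credit hours 9 + 2 = 11 ≤ 19, interest score 13 + 5 = 18.
Best is Robotics, Compilers, and Algorithms with total interest score 30.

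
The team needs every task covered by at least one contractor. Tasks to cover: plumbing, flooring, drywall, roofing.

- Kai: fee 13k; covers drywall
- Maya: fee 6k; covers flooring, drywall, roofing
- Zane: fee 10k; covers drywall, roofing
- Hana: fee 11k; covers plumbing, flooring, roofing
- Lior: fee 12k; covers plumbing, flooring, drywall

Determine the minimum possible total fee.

17

This is a weighted set-cover instance.
Choose Maya and Hana: together they cover plumbing, flooring, drywall, roofing — every task.
Total fee: 6 + 11 = 17.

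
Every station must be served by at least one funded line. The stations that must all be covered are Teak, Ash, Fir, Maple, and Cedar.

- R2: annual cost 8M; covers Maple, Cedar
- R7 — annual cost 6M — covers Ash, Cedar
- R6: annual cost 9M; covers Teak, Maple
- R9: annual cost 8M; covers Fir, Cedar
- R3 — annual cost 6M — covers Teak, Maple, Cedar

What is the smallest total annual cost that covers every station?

20

Choose R7, R9, and R3: together they cover Teak, Ash, Fir, Maple, Cedar — every station.
Total annual cost: 6 + 8 + 6 = 20.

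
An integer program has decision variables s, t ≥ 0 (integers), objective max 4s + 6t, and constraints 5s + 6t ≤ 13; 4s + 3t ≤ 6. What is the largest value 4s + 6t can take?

12

(s,t)=(0,2): 5·0+6·2=12≤13, 4·0+3·2=6≤6, objective 12.
(s,t)=(0,1): 5·0+6·1=6≤13, 4·0+3·1=3≤6, objective 6.
Maximum is 12 at (s,t)=(0,2).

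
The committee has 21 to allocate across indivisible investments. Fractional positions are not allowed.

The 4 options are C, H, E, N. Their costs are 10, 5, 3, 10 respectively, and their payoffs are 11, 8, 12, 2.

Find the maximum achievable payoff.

Take C, H, and E: cost 10 + 5 + 3 = 18 ≤ 21, payoff 11 + 8 + 12 = 31.
No other feasible combination does better.

31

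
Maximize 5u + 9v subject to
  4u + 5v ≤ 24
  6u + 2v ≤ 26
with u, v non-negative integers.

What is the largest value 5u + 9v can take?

41

The continuous relaxation peaks at (0, 4.8) with value 43.20; rounding to a feasible lattice point costs some objective.
(u,v)=(1,4): 4·1+5·4=24≤24, 6·1+2·4=14≤26, objective 41.
(u,v)=(2,3): 4·2+5·3=23≤24, 6·2+2·3=18≤26, objective 37.
Maximum is 41 at (u,v)=(1,4).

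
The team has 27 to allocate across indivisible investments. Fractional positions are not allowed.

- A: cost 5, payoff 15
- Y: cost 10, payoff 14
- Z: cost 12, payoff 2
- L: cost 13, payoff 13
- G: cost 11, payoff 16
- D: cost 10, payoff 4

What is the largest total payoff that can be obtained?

45

This is an integer program with binary decision variables.
Allowing fractional choices, the relaxed optimum would be about 46.0, but investments are indivisible.
A + Y + G: cost 5 + 10 + 11 = 26 ≤ 27, payoff 15 + 14 + 16 = 45.
A + G + D: cost 5 + 11 + 10 = 26 ≤ 27, payoff 15 + 16 + 4 = 35.
A + Y + D: cost 5 + 10 + 10 = 25 ≤ 27, payoff 15 + 14 + 4 = 33.
Best is A, Y, and G with total payoff 45.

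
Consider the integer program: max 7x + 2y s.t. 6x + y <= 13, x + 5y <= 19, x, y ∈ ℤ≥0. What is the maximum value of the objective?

(x,y)=(2,1): 6·2+1·1=13≤13, 1·2+5·1=7≤19, objective 16.
(x,y)=(2,0): 6·2+1·0=12≤13, 1·2+5·0=2≤19, objective 14.
(x,y)=(1,3): 6·1+1·3=9≤13, 1·1+5·3=16≤19, objective 13.
Maximum is 16 at (x,y)=(2,1).

16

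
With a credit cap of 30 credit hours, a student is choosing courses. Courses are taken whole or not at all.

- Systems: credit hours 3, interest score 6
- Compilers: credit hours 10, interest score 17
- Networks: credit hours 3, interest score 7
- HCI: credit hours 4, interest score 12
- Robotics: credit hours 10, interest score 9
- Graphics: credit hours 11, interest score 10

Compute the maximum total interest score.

This is an integer program with binary decision variables.
Allowing fractional choices, the relaxed optimum would be about 51.1, but courses are indivisible.
Systems + Compilers + Networks + HCI + Robotics: credit hours 3 + 10 + 3 + 4 + 10 = 30 ≤ 30, interest score 6 + 17 + 7 + 12 + 9 = 51.
Compilers + Networks + HCI + Robotics: credit hours 10 + 3 + 4 + 10 = 27 ≤ 30, interest score 17 + 7 + 12 + 9 = 45.
Compilers + Networks + HCI + Graphics: credit hours 10 + 3 + 4 + 11 = 28 ≤ 30, interest score 17 + 7 + 12 + 10 = 46.
Best is Systems, Compilers, Networks, HCI, and Robotics with total interest score 51.

51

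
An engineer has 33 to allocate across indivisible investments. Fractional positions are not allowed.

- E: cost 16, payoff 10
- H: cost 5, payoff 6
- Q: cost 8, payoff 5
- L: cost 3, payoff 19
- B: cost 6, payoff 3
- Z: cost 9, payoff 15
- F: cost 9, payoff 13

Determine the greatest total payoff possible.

This is a 0-1 knapsack instance.
Q + L + Z + F: cost 8 + 3 + 9 + 9 = 29 ≤ 33, payoff 5 + 19 + 15 + 13 = 52.
H + L + Z + F: cost 5 + 3 + 9 + 9 = 26 ≤ 33, payoff 6 + 19 + 15 + 13 = 53.
H + L + B + Z + F: cost 5 + 3 + 6 + 9 + 9 = 32 ≤ 33, payoff 6 + 19 + 3 + 15 + 13 = 56.
Best is H, L, B, Z, and F with total payoff 56.

56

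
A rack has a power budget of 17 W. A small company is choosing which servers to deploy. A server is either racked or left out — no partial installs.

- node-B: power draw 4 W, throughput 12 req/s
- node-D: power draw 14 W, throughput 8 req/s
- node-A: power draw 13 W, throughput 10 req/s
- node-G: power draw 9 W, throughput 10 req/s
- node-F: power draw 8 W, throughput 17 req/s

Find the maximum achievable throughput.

This is an integer program with binary decision variables.
Take node-B and node-F: power draw 4 + 8 = 12 ≤ 17, throughput 12 + 17 = 29.
No other feasible combination does better.

29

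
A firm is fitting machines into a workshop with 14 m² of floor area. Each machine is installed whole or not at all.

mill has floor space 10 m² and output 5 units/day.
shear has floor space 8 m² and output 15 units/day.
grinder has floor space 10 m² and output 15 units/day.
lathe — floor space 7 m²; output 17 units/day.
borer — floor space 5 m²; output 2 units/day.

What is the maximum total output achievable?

Treat it as a binary knapsack problem.
Allowing fractional choices, the relaxed optimum would be about 30.1, but machines are indivisible.
lathe + borer: floor space 7 + 5 = 12 ≤ 14, output 17 + 2 = 19.
lathe: floor space 7 ≤ 14, output 17.
Best is lathe and borer with total output 19.

19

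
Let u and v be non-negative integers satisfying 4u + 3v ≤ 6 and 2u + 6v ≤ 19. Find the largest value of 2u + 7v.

14

(u,v)=(0,2) is feasible, giving 14.
(u,v)=(0,1) is feasible, giving 7.
The best lattice point is (0,2), giving 14.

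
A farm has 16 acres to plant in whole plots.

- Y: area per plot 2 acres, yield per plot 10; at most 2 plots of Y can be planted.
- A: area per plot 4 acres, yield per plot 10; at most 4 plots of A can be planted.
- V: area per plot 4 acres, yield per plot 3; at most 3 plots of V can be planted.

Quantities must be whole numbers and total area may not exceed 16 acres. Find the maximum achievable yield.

50

This is a bounded integer knapsack.
Take 2×Y and 3×A: area 16 ≤ 16, yield 2·10 + 3·10 = 50.
Y has the best ratio (10/2) and is taken to its limit of 2; remaining capacity is filled optimally with the others.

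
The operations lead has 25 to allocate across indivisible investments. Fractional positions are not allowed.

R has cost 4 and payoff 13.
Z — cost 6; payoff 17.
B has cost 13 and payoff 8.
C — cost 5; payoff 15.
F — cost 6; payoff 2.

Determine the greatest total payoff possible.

47

This is a 0-1 knapsack instance.
Take R, Z, C, and F: cost 4 + 6 + 5 + 6 = 21 ≤ 25, payoff 13 + 17 + 15 + 2 = 47.
No other feasible combination does better.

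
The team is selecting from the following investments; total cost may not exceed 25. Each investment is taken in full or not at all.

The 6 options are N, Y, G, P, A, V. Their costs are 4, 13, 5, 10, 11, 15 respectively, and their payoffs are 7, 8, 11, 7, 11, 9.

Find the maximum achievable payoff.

This is a 0-1 knapsack instance.
N + Y + G: cost 4 + 13 + 5 = 22 ≤ 25, payoff 7 + 8 + 11 = 26.
N + G + V: cost 4 + 5 + 15 = 24 ≤ 25, payoff 7 + 11 + 9 = 27.
N + G + A: cost 4 + 5 + 11 = 20 ≤ 25, payoff 7 + 11 + 11 = 29.
Best is N, G, and A with total payoff 29.

29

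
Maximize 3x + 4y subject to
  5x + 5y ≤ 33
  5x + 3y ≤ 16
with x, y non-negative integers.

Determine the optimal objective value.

20

The continuous relaxation peaks at (0, 5.33) with value 21.33; rounding to a feasible lattice point costs some objective.
(x,y)=(0,5): 5·0+5·5=25≤33, 5·0+3·5=15≤16, objective 20.
(x,y)=(0,4): 5·0+5·4=20≤33, 5·0+3·4=12≤16, objective 16.
No feasible integer point exceeds 20.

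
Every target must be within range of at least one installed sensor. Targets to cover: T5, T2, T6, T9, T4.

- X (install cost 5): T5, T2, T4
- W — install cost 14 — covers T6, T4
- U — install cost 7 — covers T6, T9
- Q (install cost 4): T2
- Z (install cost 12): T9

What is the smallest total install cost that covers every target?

This is a weighted set-cover instance.
Choose X and U: together they cover T5, T2, T6, T9, T4 — every target.
Total install cost: 5 + 7 = 12.
No cover costs less than 12.

12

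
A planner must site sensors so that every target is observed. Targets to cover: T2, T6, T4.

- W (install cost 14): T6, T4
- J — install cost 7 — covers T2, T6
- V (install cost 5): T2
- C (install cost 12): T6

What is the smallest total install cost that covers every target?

19

Choose W and V: together they cover T2, T6, T4 — every target.
Total install cost: 14 + 5 = 19.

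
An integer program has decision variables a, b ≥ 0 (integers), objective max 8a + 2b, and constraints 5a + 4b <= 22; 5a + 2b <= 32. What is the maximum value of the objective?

(a,b)=(4,0): 5·4+4·0=20≤22, 5·4+2·0=20≤32, objective 32.
(a,b)=(3,1): 5·3+4·1=19≤22, 5·3+2·1=17≤32, objective 26.
(a,b)=(3,0): 5·3+4·0=15≤22, 5·3+2·0=15≤32, objective 24.
No feasible integer point exceeds 32.

32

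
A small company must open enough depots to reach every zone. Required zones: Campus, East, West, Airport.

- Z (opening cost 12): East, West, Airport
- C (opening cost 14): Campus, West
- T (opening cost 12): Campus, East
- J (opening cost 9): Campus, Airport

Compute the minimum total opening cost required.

Choose Z and J: together they cover Campus, East, West, Airport — every zone.
Total opening cost: 12 + 9 = 21.
No cover costs less than 21.

21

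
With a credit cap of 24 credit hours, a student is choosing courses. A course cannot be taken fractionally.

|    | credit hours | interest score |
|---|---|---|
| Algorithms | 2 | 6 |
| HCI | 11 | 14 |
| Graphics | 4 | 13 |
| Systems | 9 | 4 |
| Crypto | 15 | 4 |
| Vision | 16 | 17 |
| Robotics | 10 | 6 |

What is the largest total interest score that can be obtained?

Allowing fractional choices, the relaxed optimum would be about 40.4, but courses are indivisible.
Algorithms + HCI + Graphics: credit hours 2 + 11 + 4 = 17 ≤ 24, interest score 6 + 14 + 13 = 33.
Algorithms + Graphics + Vision: credit hours 2 + 4 + 16 = 22 ≤ 24, interest score 6 + 13 + 17 = 36.
Best is Algorithms, Graphics, and Vision with total interest score 36.

36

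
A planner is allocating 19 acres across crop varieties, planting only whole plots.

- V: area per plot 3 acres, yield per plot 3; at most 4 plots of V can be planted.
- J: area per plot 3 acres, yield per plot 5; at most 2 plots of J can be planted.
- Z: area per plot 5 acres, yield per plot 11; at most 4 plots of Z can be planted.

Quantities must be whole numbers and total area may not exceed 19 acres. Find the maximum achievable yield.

38

Z has the best ratio (11/5); taking only Z gives at most 3×11 = 33 (stopped by the area limit).
Mixing does better — 1×J and 3×Z: area 18 ≤ 19, yield 1·5 + 3·11 = 38.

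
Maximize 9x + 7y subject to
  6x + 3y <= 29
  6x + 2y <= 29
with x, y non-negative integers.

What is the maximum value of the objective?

63

Relaxing integrality, the LP optimum is 67.67 at (x,y) = (0, 9.67), which is not an integer point.
(x,y)=(0,9): 6·0+3·9=27≤29, 6·0+2·9=18≤29, objective 63.
(x,y)=(0,8): 6·0+3·8=24≤29, 6·0+2·8=16≤29, objective 56.
No feasible integer point exceeds 63.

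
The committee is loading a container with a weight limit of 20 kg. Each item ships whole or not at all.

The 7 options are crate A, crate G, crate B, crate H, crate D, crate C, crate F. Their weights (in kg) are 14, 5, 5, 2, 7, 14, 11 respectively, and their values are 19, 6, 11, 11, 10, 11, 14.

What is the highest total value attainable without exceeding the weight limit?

Treat it as a binary knapsack problem.
Take crate G, crate B, crate H, and crate D: weight 5 + 5 + 2 + 7 = 19 ≤ 20, value 6 + 11 + 11 + 10 = 38.
No other feasible combination does better.

38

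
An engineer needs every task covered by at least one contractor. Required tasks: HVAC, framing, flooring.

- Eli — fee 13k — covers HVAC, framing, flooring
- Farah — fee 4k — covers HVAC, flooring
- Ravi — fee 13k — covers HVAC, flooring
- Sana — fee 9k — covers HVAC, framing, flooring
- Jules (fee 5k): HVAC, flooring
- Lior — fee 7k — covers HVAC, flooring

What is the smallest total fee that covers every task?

Sana alone covers HVAC, framing, flooring — every task.
Total fee: 9.

9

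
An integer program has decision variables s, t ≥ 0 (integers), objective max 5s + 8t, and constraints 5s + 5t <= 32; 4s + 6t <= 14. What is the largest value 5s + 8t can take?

(s,t)=(2,1) is feasible, giving 18.
(s,t)=(0,2) is feasible, giving 16.
No feasible integer point exceeds 18.

18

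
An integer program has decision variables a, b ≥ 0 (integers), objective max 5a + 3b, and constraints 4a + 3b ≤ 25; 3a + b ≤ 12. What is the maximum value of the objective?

26

(a,b)=(1,7): 4·1+3·7=25≤25, 3·1+1·7=10≤12, objective 26.
(a,b)=(2,5): 4·2+3·5=23≤25, 3·2+1·5=11≤12, objective 25.
The best lattice point is (1,7), giving 26.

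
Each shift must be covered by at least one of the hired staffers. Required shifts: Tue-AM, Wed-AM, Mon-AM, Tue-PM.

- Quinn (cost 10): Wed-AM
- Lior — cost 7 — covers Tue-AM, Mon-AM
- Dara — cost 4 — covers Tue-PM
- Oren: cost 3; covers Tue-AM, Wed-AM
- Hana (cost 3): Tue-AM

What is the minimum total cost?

This is a weighted set-cover instance.
Choose Lior, Dara, and Oren: together they cover Tue-AM, Wed-AM, Mon-AM, Tue-PM — every shift.
Total cost: 7 + 4 + 3 = 14.

14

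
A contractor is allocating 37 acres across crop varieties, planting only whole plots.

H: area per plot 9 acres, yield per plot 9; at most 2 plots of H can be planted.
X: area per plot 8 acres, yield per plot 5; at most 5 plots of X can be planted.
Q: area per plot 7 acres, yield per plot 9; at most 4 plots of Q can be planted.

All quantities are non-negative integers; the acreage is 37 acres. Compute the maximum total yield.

This is a bounded integer knapsack.
Q has the best ratio (9/7); taking only Q gives at most 4×9 = 36 (stopped by the supply cap of 4).
Mixing does better — 1×H and 4×Q: area 37 ≤ 37, yield 1·9 + 4·9 = 45.

45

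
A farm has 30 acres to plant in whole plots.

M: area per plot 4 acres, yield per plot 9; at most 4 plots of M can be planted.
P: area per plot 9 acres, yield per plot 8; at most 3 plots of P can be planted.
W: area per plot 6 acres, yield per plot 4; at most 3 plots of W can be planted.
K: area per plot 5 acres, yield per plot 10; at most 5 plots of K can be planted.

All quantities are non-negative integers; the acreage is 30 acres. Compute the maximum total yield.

M has the best ratio (9/4); taking only M gives at most 4×9 = 36 (stopped by the supply cap of 4).
Mixing does better — 1×M and 5×K: area 29 ≤ 30, yield 1·9 + 5·10 = 59.

59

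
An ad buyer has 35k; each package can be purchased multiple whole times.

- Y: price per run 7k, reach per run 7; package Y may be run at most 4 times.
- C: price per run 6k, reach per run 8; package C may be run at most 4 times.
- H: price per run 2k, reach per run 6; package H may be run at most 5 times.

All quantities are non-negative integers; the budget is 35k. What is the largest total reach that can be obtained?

H has the best ratio (6/2); taking only H gives at most 5×6 = 30 (stopped by the supply cap of 5).
Mixing does better — 4×C and 5×H: price 34 ≤ 35, reach 4·8 + 5·6 = 62.

62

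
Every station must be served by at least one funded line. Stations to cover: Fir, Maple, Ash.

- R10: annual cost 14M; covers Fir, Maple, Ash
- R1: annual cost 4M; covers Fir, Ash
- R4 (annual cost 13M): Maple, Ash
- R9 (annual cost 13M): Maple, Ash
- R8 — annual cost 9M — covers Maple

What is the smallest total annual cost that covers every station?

13

Choose R1 and R8: together they cover Fir, Maple, Ash — every station.
Total annual cost: 4 + 9 = 13.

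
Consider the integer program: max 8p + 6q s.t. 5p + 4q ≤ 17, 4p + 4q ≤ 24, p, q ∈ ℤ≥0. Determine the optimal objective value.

26

(p,q)=(1,3): 5·1+4·3=17≤17, 4·1+4·3=16≤24, objective 26.
(p,q)=(0,4): 5·0+4·4=16≤17, 4·0+4·4=16≤24, objective 24.
(p,q)=(3,0): 5·3+4·0=15≤17, 4·3+4·0=12≤24, objective 24.
(p,q)=(2,1): 5·2+4·1=14≤17, 4·2+4·1=12≤24, objective 22.
No feasible integer point exceeds 26.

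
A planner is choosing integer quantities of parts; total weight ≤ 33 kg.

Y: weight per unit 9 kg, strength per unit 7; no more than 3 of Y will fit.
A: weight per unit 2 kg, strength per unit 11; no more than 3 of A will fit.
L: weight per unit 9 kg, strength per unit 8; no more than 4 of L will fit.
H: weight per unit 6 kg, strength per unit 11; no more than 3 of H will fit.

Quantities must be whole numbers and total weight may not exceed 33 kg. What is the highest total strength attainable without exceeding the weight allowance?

74

A has the best ratio (11/2); taking only A gives at most 3×11 = 33 (stopped by the supply cap of 3).
Mixing does better — 3×A, 1×L, and 3×H: weight 33 ≤ 33, strength 3·11 + 1·8 + 3·11 = 74.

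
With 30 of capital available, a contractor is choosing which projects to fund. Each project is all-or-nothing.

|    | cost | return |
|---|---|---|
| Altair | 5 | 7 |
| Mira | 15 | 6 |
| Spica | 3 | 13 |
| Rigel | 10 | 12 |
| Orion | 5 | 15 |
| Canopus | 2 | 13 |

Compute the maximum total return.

Treat it as a binary knapsack problem.
Altair + Mira + Spica + Orion + Canopus: cost 5 + 15 + 3 + 5 + 2 = 30 ≤ 30, return 7 + 6 + 13 + 15 + 13 = 54.
Altair + Spica + Rigel + Orion + Canopus: cost 5 + 3 + 10 + 5 + 2 = 25 ≤ 30, return 7 + 13 + 12 + 15 + 13 = 60.
Best is Altair, Spica, Rigel, Orion, and Canopus with total return 60.

60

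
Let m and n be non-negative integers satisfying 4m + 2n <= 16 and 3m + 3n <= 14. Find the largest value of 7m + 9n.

(m,n)=(0,4): 4·0+2·4=8≤16, 3·0+3·4=12≤14, objective 36.
(m,n)=(1,3): 4·1+2·3=10≤16, 3·1+3·3=12≤14, objective 34.
(m,n)=(0,3): 4·0+2·3=6≤16, 3·0+3·3=9≤14, objective 27.
No feasible integer point exceeds 36.

36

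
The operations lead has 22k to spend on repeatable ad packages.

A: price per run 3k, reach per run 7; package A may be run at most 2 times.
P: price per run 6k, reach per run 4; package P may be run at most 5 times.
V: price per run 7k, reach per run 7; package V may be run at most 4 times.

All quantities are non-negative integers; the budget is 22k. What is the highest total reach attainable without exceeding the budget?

28

This is a bounded integer knapsack.
A has the best ratio (7/3); taking only A gives at most 2×7 = 14 (stopped by the supply cap of 2).
Mixing does better — 2×A and 2×V: price 20 ≤ 22, reach 2·7 + 2·7 = 28.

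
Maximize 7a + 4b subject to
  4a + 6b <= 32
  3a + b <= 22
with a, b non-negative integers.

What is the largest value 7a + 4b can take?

49

(a,b)=(7,0): 4·7+6·0=28≤32, 3·7+1·0=21≤22, objective 49.
(a,b)=(6,1): 4·6+6·1=30≤32, 3·6+1·1=19≤22, objective 46.
(a,b)=(6,0): 4·6+6·0=24≤32, 3·6+1·0=18≤22, objective 42.
No feasible integer point exceeds 49.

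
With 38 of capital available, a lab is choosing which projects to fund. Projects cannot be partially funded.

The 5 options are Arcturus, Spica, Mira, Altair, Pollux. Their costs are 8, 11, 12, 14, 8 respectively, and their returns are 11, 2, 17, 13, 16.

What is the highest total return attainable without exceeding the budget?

Allowing fractional choices, the relaxed optimum would be about 53.3, but projects are indivisible.
Mira + Altair + Pollux: cost 12 + 14 + 8 = 34 ≤ 38, return 17 + 13 + 16 = 46.
Arcturus + Mira + Pollux: cost 8 + 12 + 8 = 28 ≤ 38, return 11 + 17 + 16 = 44.
Best is Mira, Altair, and Pollux with total return 46.

46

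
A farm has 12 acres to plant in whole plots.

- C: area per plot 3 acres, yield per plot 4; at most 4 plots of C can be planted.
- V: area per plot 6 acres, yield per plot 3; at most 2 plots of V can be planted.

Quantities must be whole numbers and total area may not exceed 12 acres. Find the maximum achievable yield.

16

Take 4×C: area 12 ≤ 12, yield 4·4 = 16.
C has the best ratio (4/3) and is taken to its limit of 4; remaining capacity is filled optimally with the others.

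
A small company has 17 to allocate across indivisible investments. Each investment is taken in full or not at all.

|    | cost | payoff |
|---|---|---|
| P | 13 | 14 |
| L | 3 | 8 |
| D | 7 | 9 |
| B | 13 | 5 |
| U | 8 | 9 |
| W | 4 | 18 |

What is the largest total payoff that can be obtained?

35

Allowing fractional choices, the relaxed optimum would be about 38.4, but investments are indivisible.
L + D + W: cost 3 + 7 + 4 = 14 ≤ 17, payoff 8 + 9 + 18 = 35.
L + U + W: cost 3 + 8 + 4 = 15 ≤ 17, payoff 8 + 9 + 18 = 35.
P + W: cost 13 + 4 = 17 ≤ 17, payoff 14 + 18 = 32.
The maximum payoff is 35; one optimal choice is L, D, and W.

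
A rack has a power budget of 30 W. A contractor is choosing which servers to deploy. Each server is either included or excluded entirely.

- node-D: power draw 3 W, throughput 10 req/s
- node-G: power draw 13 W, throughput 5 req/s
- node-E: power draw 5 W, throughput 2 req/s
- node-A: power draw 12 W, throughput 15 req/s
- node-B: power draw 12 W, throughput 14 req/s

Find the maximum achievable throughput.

Allowing fractional choices, the relaxed optimum would be about 40.2, but servers are indivisible.
node-D + node-A + node-B: power draw 3 + 12 + 12 = 27 ≤ 30, throughput 10 + 15 + 14 = 39.
node-D + node-G + node-A: power draw 3 + 13 + 12 = 28 ≤ 30, throughput 10 + 5 + 15 = 30.
node-E + node-A + node-B: power draw 5 + 12 + 12 = 29 ≤ 30, throughput 2 + 15 + 14 = 31.
Best is node-D, node-A, and node-B with total throughput 39.

39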